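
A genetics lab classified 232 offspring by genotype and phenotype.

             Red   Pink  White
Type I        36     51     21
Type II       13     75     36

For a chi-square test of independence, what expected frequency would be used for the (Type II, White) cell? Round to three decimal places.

30.466

Row total (Type II) = 124; column total (White) = 57; grand total N = 232.
Expected count = (row total × column total) / N = 124 × 57 / 232 = 30.466.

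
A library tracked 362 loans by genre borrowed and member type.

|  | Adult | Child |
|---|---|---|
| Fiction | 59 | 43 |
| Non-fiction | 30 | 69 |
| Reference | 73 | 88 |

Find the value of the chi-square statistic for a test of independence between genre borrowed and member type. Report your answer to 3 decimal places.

Row totals: 102, 99, 161. Column totals: 162, 200. Grand total N = 362.
Expected counts (row total × column total / N):
  Fiction, Adult: 102×162/362 = 45.6464
  Fiction, Child: 102×200/362 = 56.3536
  Non-fiction, Adult: 99×162/362 = 44.3039
  Non-fiction, Child: 99×200/362 = 54.6961
  Reference, Adult: 161×162/362 = 72.0497
  Reference, Child: 161×200/362 = 88.9503
Contributions (O − E)²/E:
  (59 − 45.6464)²/45.6464 = 3.9065
  (43 − 56.3536)²/56.3536 = 3.1643
  (30 − 44.3039)²/44.3039 = 4.6181
  (69 − 54.6961)²/54.6961 = 3.7407
  (73 − 72.0497)²/72.0497 = 0.0125
  (88 − 88.9503)²/88.9503 = 0.0102
χ² = 3.9065 + 3.1643 + 4.6181 + 3.7407 + 0.0125 + 0.0102 = 15.452

15.452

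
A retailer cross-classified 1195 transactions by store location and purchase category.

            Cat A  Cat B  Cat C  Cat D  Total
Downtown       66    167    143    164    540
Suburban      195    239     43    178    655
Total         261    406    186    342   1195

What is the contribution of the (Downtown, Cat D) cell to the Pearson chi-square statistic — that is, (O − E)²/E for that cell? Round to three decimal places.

0.579

Row total (Downtown) = 540; column total (Cat D) = 342; N = 1195.
Expected count E = 540 × 342 / 1195 = 154.5439.
Contribution = (O − E)²/E = (164 − 154.5439)² / 154.5439 = 0.579.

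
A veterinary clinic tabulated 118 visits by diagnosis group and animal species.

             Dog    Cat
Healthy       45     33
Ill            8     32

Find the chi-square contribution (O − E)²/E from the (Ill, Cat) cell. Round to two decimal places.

4.51

Row total (Ill) = 40; column total (Cat) = 65; N = 118.
Expected count E = 40 × 65 / 118 = 22.0339.
Contribution = (O − E)²/E = (32 − 22.0339)² / 22.0339 = 4.51.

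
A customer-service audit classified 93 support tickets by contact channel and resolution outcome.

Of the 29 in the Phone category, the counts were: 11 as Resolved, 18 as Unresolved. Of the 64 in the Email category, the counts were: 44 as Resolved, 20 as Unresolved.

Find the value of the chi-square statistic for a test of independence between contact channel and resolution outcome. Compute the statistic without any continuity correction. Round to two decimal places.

7.84

Row totals: 29, 64. Column totals: 55, 38. Grand total N = 93.
Expected counts (row total × column total / N):
  Phone, Resolved: 29×55/93 = 17.1505
  Phone, Unresolved: 29×38/93 = 11.8495
  Email, Resolved: 64×55/93 = 37.8495
  Email, Unresolved: 64×38/93 = 26.1505
Contributions (O − E)²/E:
  (11 − 17.1505)²/17.1505 = 2.2057
  (18 − 11.8495)²/11.8495 = 3.1924
  (44 − 37.8495)²/37.8495 = 0.9994
  (20 − 26.1505)²/26.1505 = 1.4466
χ² = 2.2057 + 3.1924 + 0.9994 + 1.4466 = 7.84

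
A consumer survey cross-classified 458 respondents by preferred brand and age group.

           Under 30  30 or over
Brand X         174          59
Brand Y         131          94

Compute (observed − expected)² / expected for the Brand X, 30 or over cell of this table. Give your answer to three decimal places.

Row total (Brand X) = 233; column total (30 or over) = 153; N = 458.
Expected count E = 233 × 153 / 458 = 77.8362.
Contribution = (O − E)²/E = (59 − 77.8362)² / 77.8362 = 4.558.

4.558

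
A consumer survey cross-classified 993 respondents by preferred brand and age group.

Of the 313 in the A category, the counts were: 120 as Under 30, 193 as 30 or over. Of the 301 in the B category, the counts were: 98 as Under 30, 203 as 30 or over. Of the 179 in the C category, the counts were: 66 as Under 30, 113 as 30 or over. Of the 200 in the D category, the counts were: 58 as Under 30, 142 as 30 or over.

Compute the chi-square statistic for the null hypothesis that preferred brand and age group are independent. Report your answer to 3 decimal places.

5.669

Row totals: 313, 301, 179, 200. Column totals: 342, 651. Grand total N = 993.
Expected counts (row total × column total / N):
  A, Under 30: 313×342/993 = 107.8006
  A, 30 or over: 313×651/993 = 205.1994
  B, Under 30: 301×342/993 = 103.6677
  B, 30 or over: 301×651/993 = 197.3323
  C, Under 30: 179×342/993 = 61.6495
  C, 30 or over: 179×651/993 = 117.3505
  D, Under 30: 200×342/993 = 68.8822
  D, 30 or over: 200×651/993 = 131.1178
Contributions (O − E)²/E:
  (120 − 107.8006)²/107.8006 = 1.3806
  (193 − 205.1994)²/205.1994 = 0.7253
  (98 − 103.6677)²/103.6677 = 0.3099
  (203 − 197.3323)²/197.3323 = 0.1628
  (66 − 61.6495)²/61.6495 = 0.3070
  (113 − 117.3505)²/117.3505 = 0.1613
  (58 − 68.8822)²/68.8822 = 1.7192
  (142 − 131.1178)²/131.1178 = 0.9032
χ² = 1.3806 + 0.7253 + 0.3099 + 0.1628 + 0.3070 + 0.1613 + 1.7192 + 0.9032 = 5.669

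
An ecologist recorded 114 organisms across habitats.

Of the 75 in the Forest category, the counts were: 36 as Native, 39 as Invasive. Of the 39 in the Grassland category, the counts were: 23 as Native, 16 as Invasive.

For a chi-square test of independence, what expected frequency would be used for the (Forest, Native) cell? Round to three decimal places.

Row total (Forest) = 75; column total (Native) = 59; grand total N = 114.
Expected count = (row total × column total) / N = 75 × 59 / 114 = 38.816.

38.816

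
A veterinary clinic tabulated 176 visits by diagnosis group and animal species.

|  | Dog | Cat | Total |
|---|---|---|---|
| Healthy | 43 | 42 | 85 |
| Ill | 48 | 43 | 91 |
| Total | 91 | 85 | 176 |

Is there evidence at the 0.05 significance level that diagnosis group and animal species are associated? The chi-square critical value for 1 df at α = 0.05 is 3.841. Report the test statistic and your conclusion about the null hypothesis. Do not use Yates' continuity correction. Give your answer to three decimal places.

0.082; fail to reject H₀

Grand total N = 176.
Expected counts (row total × column total / N):
  Healthy, Dog: 85×91/176 = 43.9489
  Healthy, Cat: 85×85/176 = 41.0511
  Ill, Dog: 91×91/176 = 47.0511
  Ill, Cat: 91×85/176 = 43.9489
Contributions (O − E)²/E:
  (43 − 43.9489)²/43.9489 = 0.0205
  (42 − 41.0511)²/41.0511 = 0.0219
  (48 − 47.0511)²/47.0511 = 0.0191
  (43 − 43.9489)²/43.9489 = 0.0205
χ² = 0.0205 + 0.0219 + 0.0191 + 0.0205 = 0.082
df = (2−1)(2−1) = 1. Since 0.082 < 3.841, fail to reject the null hypothesis of independence at α = 0.05.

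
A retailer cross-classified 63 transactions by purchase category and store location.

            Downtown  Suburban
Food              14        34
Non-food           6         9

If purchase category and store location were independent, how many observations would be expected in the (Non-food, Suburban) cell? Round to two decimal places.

Row total (Non-food) = 15; column total (Suburban) = 43; grand total N = 63.
Expected count = (row total × column total) / N = 15 × 43 / 63 = 10.24.

10.24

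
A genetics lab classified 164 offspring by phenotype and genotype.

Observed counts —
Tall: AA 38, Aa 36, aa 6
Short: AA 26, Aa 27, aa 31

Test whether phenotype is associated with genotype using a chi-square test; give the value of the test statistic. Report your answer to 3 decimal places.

20.342

Row totals: 80, 84. Column totals: 64, 63, 37. Grand total N = 164.
Expected counts (row total × column total / N):
  Tall, AA: 80×64/164 = 31.2195
  Tall, Aa: 80×63/164 = 30.7317
  Tall, aa: 80×37/164 = 18.0488
  Short, AA: 84×64/164 = 32.7805
  Short, Aa: 84×63/164 = 32.2683
  Short, aa: 84×37/164 = 18.9512
Contributions (O − E)²/E:
  (38 − 31.2195)²/31.2195 = 1.4726
  (36 − 30.7317)²/30.7317 = 0.9031
  (6 − 18.0488)²/18.0488 = 8.0434
  (26 − 32.7805)²/32.7805 = 1.4025
  (27 − 32.2683)²/32.2683 = 0.8601
  (31 − 18.9512)²/18.9512 = 7.6604
χ² = 1.4726 + 0.9031 + 8.0434 + 1.4025 + 0.8601 + 7.6604 = 20.342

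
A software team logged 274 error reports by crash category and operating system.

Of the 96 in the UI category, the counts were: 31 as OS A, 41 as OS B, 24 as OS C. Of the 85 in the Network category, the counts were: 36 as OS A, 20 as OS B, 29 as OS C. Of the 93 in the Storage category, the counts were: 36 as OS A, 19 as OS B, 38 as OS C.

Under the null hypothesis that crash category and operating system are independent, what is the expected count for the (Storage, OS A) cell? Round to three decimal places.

34.960

Row total (Storage) = 93; column total (OS A) = 103; grand total N = 274.
Expected count = (row total × column total) / N = 93 × 103 / 274 = 34.960.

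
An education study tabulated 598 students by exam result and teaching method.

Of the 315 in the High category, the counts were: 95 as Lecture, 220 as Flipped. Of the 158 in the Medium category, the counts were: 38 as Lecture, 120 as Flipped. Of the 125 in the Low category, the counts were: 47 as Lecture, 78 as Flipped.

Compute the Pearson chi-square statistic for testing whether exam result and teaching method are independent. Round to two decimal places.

6.09

Row totals: 315, 158, 125. Column totals: 180, 418. Grand total N = 598.
Expected counts (row total × column total / N):
  High, Lecture: 315×180/598 = 94.816
  High, Flipped: 315×418/598 = 220.184
  Medium, Lecture: 158×180/598 = 47.559
  Medium, Flipped: 158×418/598 = 110.441
  Low, Lecture: 125×180/598 = 37.625
  Low, Flipped: 125×418/598 = 87.375
Contributions (O − E)²/E:
  (95 − 94.816)²/94.816 = 0.0004
  (220 − 220.184)²/220.184 = 0.0002
  (38 − 47.559)²/47.559 = 1.9213
  (120 − 110.441)²/110.441 = 0.8274
  (47 − 37.625)²/37.625 = 2.3360
  (78 − 87.375)²/87.375 = 1.0059
χ² = 0.0004 + 0.0002 + 1.9213 + 0.8274 + 2.3360 + 1.0059 = 6.09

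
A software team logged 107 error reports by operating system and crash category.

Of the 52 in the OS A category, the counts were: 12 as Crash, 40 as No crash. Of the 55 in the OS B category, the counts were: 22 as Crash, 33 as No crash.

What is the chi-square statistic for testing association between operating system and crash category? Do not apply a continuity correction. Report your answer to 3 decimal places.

3.531

Row totals: 52, 55. Column totals: 34, 73. Grand total N = 107.
Expected counts (row total × column total / N):
  OS A, Crash: 52×34/107 = 16.5234
  OS A, No crash: 52×73/107 = 35.4766
  OS B, Crash: 55×34/107 = 17.4766
  OS B, No crash: 55×73/107 = 37.5234
Contributions (O − E)²/E:
  (12 − 16.5234)²/16.5234 = 1.2383
  (40 − 35.4766)²/35.4766 = 0.5768
  (22 − 17.4766)²/17.4766 = 1.1708
  (33 − 37.5234)²/37.5234 = 0.5453
χ² = 1.2383 + 0.5768 + 1.1708 + 0.5453 = 3.531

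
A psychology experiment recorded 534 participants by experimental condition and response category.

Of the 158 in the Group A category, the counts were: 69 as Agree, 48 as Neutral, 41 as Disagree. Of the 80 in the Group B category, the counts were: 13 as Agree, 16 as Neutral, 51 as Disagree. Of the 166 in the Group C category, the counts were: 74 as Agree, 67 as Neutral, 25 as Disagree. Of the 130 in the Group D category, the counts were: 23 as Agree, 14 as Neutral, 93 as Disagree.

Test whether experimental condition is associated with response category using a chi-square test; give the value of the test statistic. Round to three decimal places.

131.857

Row totals: 158, 80, 166, 130. Column totals: 179, 145, 210. Grand total N = 534.
Expected counts (row total × column total / N):
  Group A, Agree: 158×179/534 = 52.9625
  Group A, Neutral: 158×145/534 = 42.9026
  Group A, Disagree: 158×210/534 = 62.1348
  Group B, Agree: 80×179/534 = 26.8165
  Group B, Neutral: 80×145/534 = 21.7228
  Group B, Disagree: 80×210/534 = 31.4607
  Group C, Agree: 166×179/534 = 55.6442
  Group C, Neutral: 166×145/534 = 45.0749
  Group C, Disagree: 166×210/534 = 65.2809
  Group D, Agree: 130×179/534 = 43.5768
  Group D, Neutral: 130×145/534 = 35.2996
  Group D, Disagree: 130×210/534 = 51.1236
Contributions (O − E)²/E:
  (69 − 52.9625)²/52.9625 = 4.8563
  (48 − 42.9026)²/42.9026 = 0.6056
  (41 − 62.1348)²/62.1348 = 7.1889
  (13 − 26.8165)²/26.8165 = 7.1186
  (16 − 21.7228)²/21.7228 = 1.5077
  (51 − 31.4607)²/31.4607 = 12.1353
  (74 − 55.6442)²/55.6442 = 6.0552
  (67 − 45.0749)²/45.0749 = 10.6647
  (25 − 65.2809)²/65.2809 = 24.8549
  (23 − 43.5768)²/43.5768 = 9.7163
  (14 − 35.2996)²/35.2996 = 12.8521
  (93 − 51.1236)²/51.1236 = 34.3018
χ² = 4.8563 + 0.6056 + 7.1889 + 7.1186 + 1.5077 + 12.1353 + 6.0552 + 10.6647 + 24.8549 + 9.7163 + 12.8521 + 34.3018 = 131.857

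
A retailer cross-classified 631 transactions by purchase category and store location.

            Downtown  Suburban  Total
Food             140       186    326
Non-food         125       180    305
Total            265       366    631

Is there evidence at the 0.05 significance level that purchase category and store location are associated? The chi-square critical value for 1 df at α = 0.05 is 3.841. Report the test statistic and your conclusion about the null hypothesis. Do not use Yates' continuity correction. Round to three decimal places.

Grand total N = 631.
Expected counts (row total × column total / N):
  Food, Downtown: 326×265/631 = 136.9097
  Food, Suburban: 326×366/631 = 189.0903
  Non-food, Downtown: 305×265/631 = 128.0903
  Non-food, Suburban: 305×366/631 = 176.9097
Contributions (O − E)²/E:
  (140 − 136.9097)²/136.9097 = 0.0698
  (186 − 189.0903)²/189.0903 = 0.0505
  (125 − 128.0903)²/128.0903 = 0.0746
  (180 − 176.9097)²/176.9097 = 0.0540
χ² = 0.0698 + 0.0505 + 0.0746 + 0.0540 = 0.249
df = (2−1)(2−1) = 1. Since 0.249 < 3.841, fail to reject the null hypothesis of independence at α = 0.05.

0.249; fail to reject H₀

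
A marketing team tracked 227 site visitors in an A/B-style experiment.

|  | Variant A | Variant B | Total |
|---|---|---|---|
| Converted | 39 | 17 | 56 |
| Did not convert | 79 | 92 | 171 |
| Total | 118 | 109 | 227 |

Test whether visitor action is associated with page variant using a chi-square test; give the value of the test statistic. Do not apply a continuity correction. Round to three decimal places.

9.289

Grand total N = 227.
Expected counts (row total × column total / N):
  Converted, Variant A: 56×118/227 = 29.1101
  Converted, Variant B: 56×109/227 = 26.8899
  Did not convert, Variant A: 171×118/227 = 88.8899
  Did not convert, Variant B: 171×109/227 = 82.1101
Contributions (O − E)²/E:
  (39 − 29.1101)²/29.1101 = 3.3600
  (17 − 26.8899)²/26.8899 = 3.6374
  (79 − 88.8899)²/88.8899 = 1.1004
  (92 − 82.1101)²/82.1101 = 1.1912
χ² = 3.3600 + 3.6374 + 1.1004 + 1.1912 = 9.289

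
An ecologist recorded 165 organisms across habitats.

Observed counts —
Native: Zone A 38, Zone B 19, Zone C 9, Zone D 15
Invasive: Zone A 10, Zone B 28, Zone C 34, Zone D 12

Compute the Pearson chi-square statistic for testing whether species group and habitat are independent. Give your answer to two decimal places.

32.88

Row totals: 81, 84. Column totals: 48, 47, 43, 27. Grand total N = 165.
Expected counts (row total × column total / N):
  Native, Zone A: 81×48/165 = 23.564
  Native, Zone B: 81×47/165 = 23.073
  Native, Zone C: 81×43/165 = 21.109
  Native, Zone D: 81×27/165 = 13.255
  Invasive, Zone A: 84×48/165 = 24.436
  Invasive, Zone B: 84×47/165 = 23.927
  Invasive, Zone C: 84×43/165 = 21.891
  Invasive, Zone D: 84×27/165 = 13.745
Contributions (O − E)²/E:
  (38 − 23.564)²/23.564 = 8.8439
  (19 − 23.073)²/23.073 = 0.7190
  (9 − 21.109)²/21.109 = 6.9462
  (15 − 13.255)²/13.255 = 0.2297
  (10 − 24.436)²/24.436 = 8.5283
  (28 − 23.927)²/23.927 = 0.6933
  (34 − 21.891)²/21.891 = 6.6981
  (12 − 13.745)²/13.745 = 0.2215
χ² = 8.8439 + 0.7190 + 6.9462 + 0.2297 + 8.5283 + 0.6933 + 6.6981 + 0.2215 = 32.88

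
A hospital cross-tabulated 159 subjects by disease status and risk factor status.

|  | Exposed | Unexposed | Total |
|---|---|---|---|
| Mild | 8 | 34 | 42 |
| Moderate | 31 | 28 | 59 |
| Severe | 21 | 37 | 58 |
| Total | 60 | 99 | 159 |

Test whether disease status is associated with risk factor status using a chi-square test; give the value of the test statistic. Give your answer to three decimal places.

11.806

Grand total N = 159.
Expected counts (row total × column total / N):
  Mild, Exposed: 42×60/159 = 15.8491
  Mild, Unexposed: 42×99/159 = 26.1509
  Moderate, Exposed: 59×60/159 = 22.2642
  Moderate, Unexposed: 59×99/159 = 36.7358
  Severe, Exposed: 58×60/159 = 21.8868
  Severe, Unexposed: 58×99/159 = 36.1132
Contributions (O − E)²/E:
  (8 − 15.8491)²/15.8491 = 3.8872
  (34 − 26.1509)²/26.1509 = 2.3559
  (31 − 22.2642)²/22.2642 = 3.4277
  (28 − 36.7358)²/36.7358 = 2.0774
  (21 − 21.8868)²/21.8868 = 0.0359
  (37 − 36.1132)²/36.1132 = 0.0218
χ² = 3.8872 + 2.3559 + 3.4277 + 2.0774 + 0.0359 + 0.0218 = 11.806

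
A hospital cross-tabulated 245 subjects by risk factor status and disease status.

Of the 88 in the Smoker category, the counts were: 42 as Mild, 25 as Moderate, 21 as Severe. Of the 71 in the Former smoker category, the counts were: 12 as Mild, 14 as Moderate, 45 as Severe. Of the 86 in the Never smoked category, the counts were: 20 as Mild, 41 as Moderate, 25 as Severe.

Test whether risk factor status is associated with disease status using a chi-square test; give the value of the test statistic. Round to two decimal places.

Row totals: 88, 71, 86. Column totals: 74, 80, 91. Grand total N = 245.
Expected counts (row total × column total / N):
  Smoker, Mild: 88×74/245 = 26.580
  Smoker, Moderate: 88×80/245 = 28.735
  Smoker, Severe: 88×91/245 = 32.686
  Former smoker, Mild: 71×74/245 = 21.445
  Former smoker, Moderate: 71×80/245 = 23.184
  Former smoker, Severe: 71×91/245 = 26.371
  Never smoked, Mild: 86×74/245 = 25.976
  Never smoked, Moderate: 86×80/245 = 28.082
  Never smoked, Severe: 86×91/245 = 31.943
Contributions (O − E)²/E:
  (42 − 26.580)²/26.580 = 8.9457
  (25 − 28.735)²/28.735 = 0.4855
  (21 − 32.686)²/32.686 = 4.1780
  (12 − 21.445)²/21.445 = 4.1599
  (14 − 23.184)²/23.184 = 3.6381
  (45 − 26.371)²/26.371 = 13.1599
  (20 − 25.976)²/25.976 = 1.3748
  (41 − 28.082)²/28.082 = 5.9424
  (25 − 31.943)²/31.943 = 1.5091
χ² = 8.9457 + 0.4855 + 4.1780 + 4.1599 + 3.6381 + 13.1599 + 1.3748 + 5.9424 + 1.5091 = 43.39

43.39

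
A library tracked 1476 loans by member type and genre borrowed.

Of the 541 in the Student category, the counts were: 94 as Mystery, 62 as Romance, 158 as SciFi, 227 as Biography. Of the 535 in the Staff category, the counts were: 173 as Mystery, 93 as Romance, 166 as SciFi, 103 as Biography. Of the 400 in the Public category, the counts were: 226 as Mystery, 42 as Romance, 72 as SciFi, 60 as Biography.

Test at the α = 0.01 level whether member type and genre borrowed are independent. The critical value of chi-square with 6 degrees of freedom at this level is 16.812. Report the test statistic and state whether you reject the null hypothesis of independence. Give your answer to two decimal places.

211.94; reject H₀

Row totals: 541, 535, 400. Column totals: 493, 197, 396, 390. Grand total N = 1476.
Expected counts (row total × column total / N):
  Student, Mystery: 541×493/1476 = 180.700
  Student, Romance: 541×197/1476 = 72.207
  Student, SciFi: 541×396/1476 = 145.146
  Student, Biography: 541×390/1476 = 142.947
  Staff, Mystery: 535×493/1476 = 178.696
  Staff, Romance: 535×197/1476 = 71.406
  Staff, SciFi: 535×396/1476 = 143.537
  Staff, Biography: 535×390/1476 = 141.362
  Public, Mystery: 400×493/1476 = 133.604
  Public, Romance: 400×197/1476 = 53.388
  Public, SciFi: 400×396/1476 = 107.317
  Public, Biography: 400×390/1476 = 105.691
Contributions (O − E)²/E:
  (94 − 180.700)²/180.700 = 41.5987
  (62 − 72.207)²/72.207 = 1.4428
  (158 − 145.146)²/145.146 = 1.1383
  (227 − 142.947)²/142.947 = 49.4233
  (173 − 178.696)²/178.696 = 0.1816
  (93 − 71.406)²/71.406 = 6.5303
  (166 − 143.537)²/143.537 = 3.5154
  (103 − 141.362)²/141.362 = 10.4105
  (226 − 133.604)²/133.604 = 63.8979
  (42 − 53.388)²/53.388 = 2.4291
  (72 − 107.317)²/107.317 = 11.6225
  (60 − 105.691)²/105.691 = 19.7526
χ² = 41.5987 + 1.4428 + 1.1383 + 49.4233 + 0.1816 + 6.5303 + 3.5154 + 10.4105 + 63.8979 + 2.4291 + 11.6225 + 19.7526 = 211.94
df = (3−1)(4−1) = 6. Since 211.94 > 16.812, reject the null hypothesis of independence at α = 0.01.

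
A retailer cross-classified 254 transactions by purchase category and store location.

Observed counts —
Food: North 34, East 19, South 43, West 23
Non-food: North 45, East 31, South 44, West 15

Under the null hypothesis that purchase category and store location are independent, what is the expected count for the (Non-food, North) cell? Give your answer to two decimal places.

Row total (Non-food) = 135; column total (North) = 79; grand total N = 254.
Expected count = (row total × column total) / N = 135 × 79 / 254 = 41.99.

41.99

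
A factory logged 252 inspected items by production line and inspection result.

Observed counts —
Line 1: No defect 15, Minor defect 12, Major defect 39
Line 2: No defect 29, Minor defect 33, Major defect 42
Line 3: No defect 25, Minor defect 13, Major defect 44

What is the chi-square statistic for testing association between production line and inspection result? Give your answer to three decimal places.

10.002

Row totals: 66, 104, 82. Column totals: 69, 58, 125. Grand total N = 252.
Expected counts (row total × column total / N):
  Line 1, No defect: 66×69/252 = 18.0714
  Line 1, Minor defect: 66×58/252 = 15.1905
  Line 1, Major defect: 66×125/252 = 32.7381
  Line 2, No defect: 104×69/252 = 28.4762
  Line 2, Minor defect: 104×58/252 = 23.9365
  Line 2, Major defect: 104×125/252 = 51.5873
  Line 3, No defect: 82×69/252 = 22.4524
  Line 3, Minor defect: 82×58/252 = 18.8730
  Line 3, Major defect: 82×125/252 = 40.6746
Contributions (O − E)²/E:
  (15 − 18.0714)²/18.0714 = 0.5220
  (12 − 15.1905)²/15.1905 = 0.6701
  (39 − 32.7381)²/32.7381 = 1.1977
  (29 − 28.4762)²/28.4762 = 0.0096
  (33 − 23.9365)²/23.9365 = 3.4319
  (42 − 51.5873)²/51.5873 = 1.7818
  (25 − 22.4524)²/22.4524 = 0.2891
  (13 − 18.8730)²/18.8730 = 1.8276
  (44 − 40.6746)²/40.6746 = 0.2719
χ² = 0.5220 + 0.6701 + 1.1977 + 0.0096 + 3.4319 + 1.7818 + 0.2891 + 1.8276 + 0.2719 = 10.002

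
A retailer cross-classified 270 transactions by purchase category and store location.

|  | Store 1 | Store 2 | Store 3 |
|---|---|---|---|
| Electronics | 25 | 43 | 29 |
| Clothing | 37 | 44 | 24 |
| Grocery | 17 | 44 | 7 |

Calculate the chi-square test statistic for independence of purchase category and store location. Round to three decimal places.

14.021

Row totals: 97, 105, 68. Column totals: 79, 131, 60. Grand total N = 270.
Expected counts (row total × column total / N):
  Electronics, Store 1: 97×79/270 = 28.3815
  Electronics, Store 2: 97×131/270 = 47.0630
  Electronics, Store 3: 97×60/270 = 21.5556
  Clothing, Store 1: 105×79/270 = 30.7222
  Clothing, Store 2: 105×131/270 = 50.9444
  Clothing, Store 3: 105×60/270 = 23.3333
  Grocery, Store 1: 68×79/270 = 19.8963
  Grocery, Store 2: 68×131/270 = 32.9926
  Grocery, Store 3: 68×60/270 = 15.1111
Contributions (O − E)²/E:
  (25 − 28.3815)²/28.3815 = 0.4029
  (43 − 47.0630)²/47.0630 = 0.3508
  (29 − 21.5556)²/21.5556 = 2.5710
  (37 − 30.7222)²/30.7222 = 1.2828
  (44 − 50.9444)²/50.9444 = 0.9466
  (24 − 23.3333)²/23.3333 = 0.0190
  (17 − 19.8963)²/19.8963 = 0.4216
  (44 − 32.9926)²/32.9926 = 3.6724
  (7 − 15.1111)²/15.1111 = 4.3537
χ² = 0.4029 + 0.3508 + 2.5710 + 1.2828 + 0.9466 + 0.0190 + 0.4216 + 3.6724 + 4.3537 = 14.021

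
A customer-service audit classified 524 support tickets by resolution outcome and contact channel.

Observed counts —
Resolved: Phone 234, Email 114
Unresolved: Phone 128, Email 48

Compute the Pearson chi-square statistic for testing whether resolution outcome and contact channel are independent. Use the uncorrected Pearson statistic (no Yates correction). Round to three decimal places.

Row totals: 348, 176. Column totals: 362, 162. Grand total N = 524.
Expected counts (row total × column total / N):
  Resolved, Phone: 348×362/524 = 240.4122
  Resolved, Email: 348×162/524 = 107.5878
  Unresolved, Phone: 176×362/524 = 121.5878
  Unresolved, Email: 176×162/524 = 54.4122
Contributions (O − E)²/E:
  (234 − 240.4122)²/240.4122 = 0.1710
  (114 − 107.5878)²/107.5878 = 0.3822
  (128 − 121.5878)²/121.5878 = 0.3382
  (48 − 54.4122)²/54.4122 = 0.7556
χ² = 0.1710 + 0.3822 + 0.3382 + 0.7556 = 1.647

1.647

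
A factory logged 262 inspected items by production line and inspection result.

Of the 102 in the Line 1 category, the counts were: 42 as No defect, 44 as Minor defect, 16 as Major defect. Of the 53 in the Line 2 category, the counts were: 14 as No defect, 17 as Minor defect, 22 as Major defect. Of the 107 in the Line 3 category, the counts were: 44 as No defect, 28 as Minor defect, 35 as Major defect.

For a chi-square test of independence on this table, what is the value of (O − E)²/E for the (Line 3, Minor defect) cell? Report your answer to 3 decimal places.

1.917

Row total (Line 3) = 107; column total (Minor defect) = 89; N = 262.
Expected count E = 107 × 89 / 262 = 36.3473.
Contribution = (O − E)²/E = (28 − 36.3473)² / 36.3473 = 1.917.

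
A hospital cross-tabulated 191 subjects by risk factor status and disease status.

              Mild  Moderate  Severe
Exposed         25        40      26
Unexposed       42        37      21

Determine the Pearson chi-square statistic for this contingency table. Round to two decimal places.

4.55

Row totals: 91, 100. Column totals: 67, 77, 47. Grand total N = 191.
Expected counts (row total × column total / N):
  Exposed, Mild: 91×67/191 = 31.921
  Exposed, Moderate: 91×77/191 = 36.686
  Exposed, Severe: 91×47/191 = 22.393
  Unexposed, Mild: 100×67/191 = 35.079
  Unexposed, Moderate: 100×77/191 = 40.314
  Unexposed, Severe: 100×47/191 = 24.607
Contributions (O − E)²/E:
  (25 − 31.921)²/31.921 = 1.5006
  (40 − 36.686)²/36.686 = 0.2994
  (26 − 22.393)²/22.393 = 0.5810
  (42 − 35.079)²/35.079 = 1.3655
  (37 − 40.314)²/40.314 = 0.2724
  (21 − 24.607)²/24.607 = 0.5287
χ² = 1.5006 + 0.2994 + 0.5810 + 1.3655 + 0.2724 + 0.5287 = 4.55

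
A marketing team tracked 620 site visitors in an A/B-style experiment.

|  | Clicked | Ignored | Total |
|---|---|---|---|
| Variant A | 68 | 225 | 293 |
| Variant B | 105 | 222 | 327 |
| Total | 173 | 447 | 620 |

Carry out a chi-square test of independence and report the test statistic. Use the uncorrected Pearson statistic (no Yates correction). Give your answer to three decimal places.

Grand total N = 620.
Expected counts (row total × column total / N):
  Variant A, Clicked: 293×173/620 = 81.7565
  Variant A, Ignored: 293×447/620 = 211.2435
  Variant B, Clicked: 327×173/620 = 91.2435
  Variant B, Ignored: 327×447/620 = 235.7565
Contributions (O − E)²/E:
  (68 − 81.7565)²/81.7565 = 2.3147
  (225 − 211.2435)²/211.2435 = 0.8958
  (105 − 91.2435)²/91.2435 = 2.0740
  (222 − 235.7565)²/235.7565 = 0.8027
χ² = 2.3147 + 0.8958 + 2.0740 + 0.8027 = 6.087

6.087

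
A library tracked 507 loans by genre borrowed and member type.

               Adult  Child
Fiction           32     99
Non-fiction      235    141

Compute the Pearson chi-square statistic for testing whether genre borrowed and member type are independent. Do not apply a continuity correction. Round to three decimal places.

Row totals: 131, 376. Column totals: 267, 240. Grand total N = 507.
Expected counts (row total × column total / N):
  Fiction, Adult: 131×267/507 = 68.9882
  Fiction, Child: 131×240/507 = 62.0118
  Non-fiction, Adult: 376×267/507 = 198.0118
  Non-fiction, Child: 376×240/507 = 177.9882
Contributions (O − E)²/E:
  (32 − 68.9882)²/68.9882 = 19.8313
  (99 − 62.0118)²/62.0118 = 22.0624
  (235 − 198.0118)²/198.0118 = 6.9093
  (141 − 177.9882)²/177.9882 = 7.6866
χ² = 19.8313 + 22.0624 + 6.9093 + 7.6866 = 56.490

56.490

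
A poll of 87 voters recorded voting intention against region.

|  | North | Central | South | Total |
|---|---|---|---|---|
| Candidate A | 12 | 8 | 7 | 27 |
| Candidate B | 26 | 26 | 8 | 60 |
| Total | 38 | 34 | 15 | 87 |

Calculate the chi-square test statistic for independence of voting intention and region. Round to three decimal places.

2.613

Grand total N = 87.
Expected counts (row total × column total / N):
  Candidate A, North: 27×38/87 = 11.7931
  Candidate A, Central: 27×34/87 = 10.5517
  Candidate A, South: 27×15/87 = 4.6552
  Candidate B, North: 60×38/87 = 26.2069
  Candidate B, Central: 60×34/87 = 23.4483
  Candidate B, South: 60×15/87 = 10.3448
Contributions (O − E)²/E:
  (12 − 11.7931)²/11.7931 = 0.0036
  (8 − 10.5517)²/10.5517 = 0.6171
  (7 − 4.6552)²/4.6552 = 1.1811
  (26 − 26.2069)²/26.2069 = 0.0016
  (26 − 23.4483)²/23.4483 = 0.2777
  (8 − 10.3448)²/10.3448 = 0.5315
χ² = 0.0036 + 0.6171 + 1.1811 + 0.0016 + 0.2777 + 0.5315 = 2.613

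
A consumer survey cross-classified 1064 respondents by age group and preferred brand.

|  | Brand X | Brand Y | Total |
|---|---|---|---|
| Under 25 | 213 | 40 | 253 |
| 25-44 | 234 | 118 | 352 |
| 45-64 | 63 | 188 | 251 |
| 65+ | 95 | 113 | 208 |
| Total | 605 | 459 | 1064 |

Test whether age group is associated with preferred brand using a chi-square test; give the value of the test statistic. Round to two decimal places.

204.14

Grand total N = 1064.
Expected counts (row total × column total / N):
  Under 25, Brand X: 253×605/1064 = 143.8581
  Under 25, Brand Y: 253×459/1064 = 109.1419
  25-44, Brand X: 352×605/1064 = 200.1504
  25-44, Brand Y: 352×459/1064 = 151.8496
  45-64, Brand X: 251×605/1064 = 142.7209
  45-64, Brand Y: 251×459/1064 = 108.2791
  65+, Brand X: 208×605/1064 = 118.2707
  65+, Brand Y: 208×459/1064 = 89.7293
Contributions (O − E)²/E:
  (213 − 143.8581)²/143.8581 = 33.2314
  (40 − 109.1419)²/109.1419 = 43.8017
  (234 − 200.1504)²/200.1504 = 5.7247
  (118 − 151.8496)²/151.8496 = 7.5456
  (63 − 142.7209)²/142.7209 = 44.5304
  (188 − 108.2791)²/108.2791 = 58.6948
  (95 − 118.2707)²/118.2707 = 4.5787
  (113 − 89.7293)²/89.7293 = 6.0351
χ² = 33.2314 + 43.8017 + 5.7247 + 7.5456 + 44.5304 + 58.6948 + 4.5787 + 6.0351 = 204.14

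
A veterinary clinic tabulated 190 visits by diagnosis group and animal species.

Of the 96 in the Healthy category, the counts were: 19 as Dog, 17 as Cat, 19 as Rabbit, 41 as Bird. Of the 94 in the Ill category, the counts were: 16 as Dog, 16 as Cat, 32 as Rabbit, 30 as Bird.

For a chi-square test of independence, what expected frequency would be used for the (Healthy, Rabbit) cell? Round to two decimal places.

Row total (Healthy) = 96; column total (Rabbit) = 51; grand total N = 190.
Expected count = (row total × column total) / N = 96 × 51 / 190 = 25.77.

25.77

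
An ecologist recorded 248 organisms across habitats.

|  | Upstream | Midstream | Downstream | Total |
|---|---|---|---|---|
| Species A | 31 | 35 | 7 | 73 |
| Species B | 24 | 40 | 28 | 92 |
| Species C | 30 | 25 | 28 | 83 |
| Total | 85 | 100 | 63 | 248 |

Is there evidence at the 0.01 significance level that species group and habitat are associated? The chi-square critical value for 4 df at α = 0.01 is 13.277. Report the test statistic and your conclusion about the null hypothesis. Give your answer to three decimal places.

17.106; reject H₀

Grand total N = 248.
Expected counts (row total × column total / N):
  Species A, Upstream: 73×85/248 = 25.0202
  Species A, Midstream: 73×100/248 = 29.4355
  Species A, Downstream: 73×63/248 = 18.5444
  Species B, Upstream: 92×85/248 = 31.5323
  Species B, Midstream: 92×100/248 = 37.0968
  Species B, Downstream: 92×63/248 = 23.3710
  Species C, Upstream: 83×85/248 = 28.4476
  Species C, Midstream: 83×100/248 = 33.4677
  Species C, Downstream: 83×63/248 = 21.0847
Contributions (O − E)²/E:
  (31 − 25.0202)²/25.0202 = 1.4292
  (35 − 29.4355)²/29.4355 = 1.0519
  (7 − 18.5444)²/18.5444 = 7.1867
  (24 − 31.5323)²/31.5323 = 1.7993
  (40 − 37.0968)²/37.0968 = 0.2272
  (28 − 23.3710)²/23.3710 = 0.9168
  (30 − 28.4476)²/28.4476 = 0.0847
  (25 − 33.4677)²/33.4677 = 2.1424
  (28 − 21.0847)²/21.0847 = 2.2681
χ² = 1.4292 + 1.0519 + 7.1867 + 1.7993 + 0.2272 + 0.9168 + 0.0847 + 2.1424 + 2.2681 = 17.106
df = (3−1)(3−1) = 4. Since 17.106 > 13.277, reject the null hypothesis of independence at α = 0.01.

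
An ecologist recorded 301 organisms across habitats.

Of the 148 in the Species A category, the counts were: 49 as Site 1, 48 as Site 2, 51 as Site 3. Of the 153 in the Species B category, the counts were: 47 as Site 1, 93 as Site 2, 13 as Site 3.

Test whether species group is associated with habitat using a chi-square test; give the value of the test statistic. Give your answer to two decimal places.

36.89

Row totals: 148, 153. Column totals: 96, 141, 64. Grand total N = 301.
Expected counts (row total × column total / N):
  Species A, Site 1: 148×96/301 = 47.203
  Species A, Site 2: 148×141/301 = 69.329
  Species A, Site 3: 148×64/301 = 31.468
  Species B, Site 1: 153×96/301 = 48.797
  Species B, Site 2: 153×141/301 = 71.671
  Species B, Site 3: 153×64/301 = 32.532
Contributions (O − E)²/E:
  (49 − 47.203)²/47.203 = 0.0684
  (48 − 69.329)²/69.329 = 6.5618
  (51 − 31.468)²/31.468 = 12.1234
  (47 − 48.797)²/48.797 = 0.0662
  (93 − 71.671)²/71.671 = 6.3474
  (13 − 32.532)²/32.532 = 11.7269
χ² = 0.0684 + 6.5618 + 12.1234 + 0.0662 + 6.3474 + 11.7269 = 36.89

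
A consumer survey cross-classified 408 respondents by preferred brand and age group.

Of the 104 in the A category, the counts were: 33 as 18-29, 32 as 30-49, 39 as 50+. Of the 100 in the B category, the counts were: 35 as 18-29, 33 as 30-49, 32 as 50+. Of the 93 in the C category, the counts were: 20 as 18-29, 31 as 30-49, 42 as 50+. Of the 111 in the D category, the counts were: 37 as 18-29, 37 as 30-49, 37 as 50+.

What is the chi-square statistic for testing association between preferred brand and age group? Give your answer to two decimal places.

6.37

Row totals: 104, 100, 93, 111. Column totals: 125, 133, 150. Grand total N = 408.
Expected counts (row total × column total / N):
  A, 18-29: 104×125/408 = 31.863
  A, 30-49: 104×133/408 = 33.902
  A, 50+: 104×150/408 = 38.235
  B, 18-29: 100×125/408 = 30.637
  B, 30-49: 100×133/408 = 32.598
  B, 50+: 100×150/408 = 36.765
  C, 18-29: 93×125/408 = 28.493
  C, 30-49: 93×133/408 = 30.316
  C, 50+: 93×150/408 = 34.191
  D, 18-29: 111×125/408 = 34.007
  D, 30-49: 111×133/408 = 36.184
  D, 50+: 111×150/408 = 40.809
Contributions (O − E)²/E:
  (33 − 31.863)²/31.863 = 0.0406
  (32 − 33.902)²/33.902 = 0.1067
  (39 − 38.235)²/38.235 = 0.0153
  (35 − 30.637)²/30.637 = 0.6213
  (33 − 32.598)²/32.598 = 0.0050
  (32 − 36.765)²/36.765 = 0.6176
  (20 − 28.493)²/28.493 = 2.5315
  (31 − 30.316)²/30.316 = 0.0154
  (42 − 34.191)²/34.191 = 1.7835
  (37 − 34.007)²/34.007 = 0.2634
  (37 − 36.184)²/36.184 = 0.0184
  (37 − 40.809)²/40.809 = 0.3555
χ² = 0.0406 + 0.1067 + 0.0153 + 0.6213 + 0.0050 + 0.6176 + 2.5315 + 0.0154 + 1.7835 + 0.2634 + 0.0184 + 0.3555 = 6.37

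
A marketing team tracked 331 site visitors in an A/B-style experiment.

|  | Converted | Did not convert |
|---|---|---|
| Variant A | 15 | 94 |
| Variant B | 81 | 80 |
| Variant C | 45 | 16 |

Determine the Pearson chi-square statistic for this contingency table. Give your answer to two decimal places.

Row totals: 109, 161, 61. Column totals: 141, 190. Grand total N = 331.
Expected counts (row total × column total / N):
  Variant A, Converted: 109×141/331 = 46.432
  Variant A, Did not convert: 109×190/331 = 62.568
  Variant B, Converted: 161×141/331 = 68.583
  Variant B, Did not convert: 161×190/331 = 92.417
  Variant C, Converted: 61×141/331 = 25.985
  Variant C, Did not convert: 61×190/331 = 35.015
Contributions (O − E)²/E:
  (15 − 46.432)²/46.432 = 21.2778
  (94 − 62.568)²/62.568 = 15.7904
  (81 − 68.583)²/68.583 = 2.2481
  (80 − 92.417)²/92.417 = 1.6683
  (45 − 25.985)²/25.985 = 13.9146
  (16 − 35.015)²/35.015 = 10.3262
χ² = 21.2778 + 15.7904 + 2.2481 + 1.6683 + 13.9146 + 10.3262 = 65.23

65.23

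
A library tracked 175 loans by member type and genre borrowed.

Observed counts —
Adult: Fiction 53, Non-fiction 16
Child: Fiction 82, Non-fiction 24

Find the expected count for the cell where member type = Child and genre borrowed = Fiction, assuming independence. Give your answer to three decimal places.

Row total (Child) = 106; column total (Fiction) = 135; grand total N = 175.
Expected count = (row total × column total) / N = 106 × 135 / 175 = 81.771.

81.771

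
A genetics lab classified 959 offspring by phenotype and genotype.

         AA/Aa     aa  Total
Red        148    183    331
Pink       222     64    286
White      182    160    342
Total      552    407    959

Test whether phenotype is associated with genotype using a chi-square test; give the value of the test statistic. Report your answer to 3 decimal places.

72.128

Grand total N = 959.
Expected counts (row total × column total / N):
  Red, AA/Aa: 331×552/959 = 190.5235
  Red, aa: 331×407/959 = 140.4765
  Pink, AA/Aa: 286×552/959 = 164.6215
  Pink, aa: 286×407/959 = 121.3785
  White, AA/Aa: 342×552/959 = 196.8551
  White, aa: 342×407/959 = 145.1449
Contributions (O − E)²/E:
  (148 − 190.5235)²/190.5235 = 9.4909
  (183 − 140.4765)²/140.4765 = 12.8722
  (222 − 164.6215)²/164.6215 = 19.9992
  (64 − 121.3785)²/121.3785 = 27.1242
  (182 − 196.8551)²/196.8551 = 1.1210
  (160 − 145.1449)²/145.1449 = 1.5204
χ² = 9.4909 + 12.8722 + 19.9992 + 27.1242 + 1.1210 + 1.5204 = 72.128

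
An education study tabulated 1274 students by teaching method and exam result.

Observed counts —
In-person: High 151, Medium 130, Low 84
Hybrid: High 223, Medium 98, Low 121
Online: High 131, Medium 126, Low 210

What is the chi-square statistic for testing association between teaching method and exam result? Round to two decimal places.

Row totals: 365, 442, 467. Column totals: 505, 354, 415. Grand total N = 1274.
Expected counts (row total × column total / N):
  In-person, High: 365×505/1274 = 144.682
  In-person, Medium: 365×354/1274 = 101.421
  In-person, Low: 365×415/1274 = 118.897
  Hybrid, High: 442×505/1274 = 175.204
  Hybrid, Medium: 442×354/1274 = 122.816
  Hybrid, Low: 442×415/1274 = 143.980
  Online, High: 467×505/1274 = 185.114
  Online, Medium: 467×354/1274 = 129.763
  Online, Low: 467×415/1274 = 152.123
Contributions (O − E)²/E:
  (151 − 144.682)²/144.682 = 0.2759
  (130 − 101.421)²/101.421 = 8.0532
  (84 − 118.897)²/118.897 = 10.2425
  (223 − 175.204)²/175.204 = 13.0388
  (98 − 122.816)²/122.816 = 5.0143
  (121 − 143.980)²/143.980 = 3.6677
  (131 − 185.114)²/185.114 = 15.8190
  (126 − 129.763)²/129.763 = 0.1091
  (210 − 152.123)²/152.123 = 22.0200
χ² = 0.2759 + 8.0532 + 10.2425 + 13.0388 + 5.0143 + 3.6677 + 15.8190 + 0.1091 + 22.0200 = 78.24

78.24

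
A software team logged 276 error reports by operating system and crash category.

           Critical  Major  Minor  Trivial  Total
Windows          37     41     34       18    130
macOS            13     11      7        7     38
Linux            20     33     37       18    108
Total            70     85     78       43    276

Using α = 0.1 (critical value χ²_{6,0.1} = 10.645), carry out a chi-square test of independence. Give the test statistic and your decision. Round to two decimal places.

Grand total N = 276.
Expected counts (row total × column total / N):
  Windows, Critical: 130×70/276 = 32.9710
  Windows, Major: 130×85/276 = 40.0362
  Windows, Minor: 130×78/276 = 36.7391
  Windows, Trivial: 130×43/276 = 20.2536
  macOS, Critical: 38×70/276 = 9.6377
  macOS, Major: 38×85/276 = 11.7029
  macOS, Minor: 38×78/276 = 10.7391
  macOS, Trivial: 38×43/276 = 5.9203
  Linux, Critical: 108×70/276 = 27.3913
  Linux, Major: 108×85/276 = 33.2609
  Linux, Minor: 108×78/276 = 30.5217
  Linux, Trivial: 108×43/276 = 16.8261
Contributions (O − E)²/E:
  (37 − 32.9710)²/32.9710 = 0.4923
  (41 − 40.0362)²/40.0362 = 0.0232
  (34 − 36.7391)²/36.7391 = 0.2042
  (18 − 20.2536)²/20.2536 = 0.2508
  (13 − 9.6377)²/9.6377 = 1.1730
  (11 − 11.7029)²/11.7029 = 0.0422
  (7 − 10.7391)²/10.7391 = 1.3019
  (7 − 5.9203)²/5.9203 = 0.1969
  (20 − 27.3913)²/27.3913 = 1.9945
  (33 − 33.2609)²/33.2609 = 0.0020
  (37 − 30.5217)²/30.5217 = 1.3750
  (18 − 16.8261)²/16.8261 = 0.0819
χ² = 0.4923 + 0.0232 + 0.2042 + 0.2508 + 1.1730 + 0.0422 + 1.3019 + 0.1969 + 1.9945 + 0.0020 + 1.3750 + 0.0819 = 7.14
df = (3−1)(4−1) = 6. Since 7.14 < 10.645, fail to reject the null hypothesis of independence at α = 0.1.

7.14; fail to reject H₀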